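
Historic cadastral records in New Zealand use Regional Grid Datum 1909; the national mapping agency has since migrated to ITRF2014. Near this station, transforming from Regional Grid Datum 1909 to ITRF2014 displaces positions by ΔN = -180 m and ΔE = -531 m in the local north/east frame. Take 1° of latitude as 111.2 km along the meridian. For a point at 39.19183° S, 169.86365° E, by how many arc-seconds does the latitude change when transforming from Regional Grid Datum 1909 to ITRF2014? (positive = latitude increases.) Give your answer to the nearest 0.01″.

1° of latitude = 111.2 km, so Δφ = -180.0 / 111200 = -0.0016187° = -5.827″.

Δφ = -5.83″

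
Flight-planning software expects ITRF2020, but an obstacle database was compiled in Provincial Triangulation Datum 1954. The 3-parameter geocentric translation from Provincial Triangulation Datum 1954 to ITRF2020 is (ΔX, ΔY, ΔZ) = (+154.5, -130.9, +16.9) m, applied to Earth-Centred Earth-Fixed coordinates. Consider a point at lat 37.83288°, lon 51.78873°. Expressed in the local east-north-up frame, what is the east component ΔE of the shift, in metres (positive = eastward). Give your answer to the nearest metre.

The local east axis at (φ, λ) is (−sin λ, cos λ, 0), so ΔE = −sin(51.78873°)·154.5 + cos(51.78873°)·(-130.9) = -202.37 m.

ΔE = -202 m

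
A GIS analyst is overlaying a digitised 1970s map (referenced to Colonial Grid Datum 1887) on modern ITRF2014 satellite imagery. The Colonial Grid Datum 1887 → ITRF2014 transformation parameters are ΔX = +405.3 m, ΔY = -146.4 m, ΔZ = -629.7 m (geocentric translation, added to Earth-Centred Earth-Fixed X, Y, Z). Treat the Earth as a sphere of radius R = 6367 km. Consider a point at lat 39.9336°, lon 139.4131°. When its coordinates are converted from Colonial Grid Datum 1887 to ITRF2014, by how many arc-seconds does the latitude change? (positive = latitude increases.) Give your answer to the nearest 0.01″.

Δφ = -7.26″

sin φ = 0.641899, cos φ = 0.766789, sin λ = 0.650601, cos λ = -0.759420.
North component: ΔN = −sin φ cos λ·ΔX − sin φ sin λ·ΔY + cos φ·ΔZ = −(0.641899)(-0.759420)(405.3) − (0.641899)(0.650601)(-146.4) + (0.766789)(-629.7) = -224.14 m.
1° of latitude spans πR/180 = 111125 m, so Δφ = -224.14 / 111125 × 3600 = -7.261″.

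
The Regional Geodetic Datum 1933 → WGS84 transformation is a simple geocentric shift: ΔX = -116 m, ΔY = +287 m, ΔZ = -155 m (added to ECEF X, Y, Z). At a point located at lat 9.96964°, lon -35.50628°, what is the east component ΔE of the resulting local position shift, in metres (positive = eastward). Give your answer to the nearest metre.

ΔE = 166 m

At φ = 9.96964°, λ = -35.50628°: sin φ = 0.173126, cos φ = 0.984900, sin λ = -0.580792, cos λ = 0.814052.
ΔE = −sin λ·ΔX + cos λ·ΔY = −(-0.580792)·(-116) + (0.814052)·(287) = 166.26 m.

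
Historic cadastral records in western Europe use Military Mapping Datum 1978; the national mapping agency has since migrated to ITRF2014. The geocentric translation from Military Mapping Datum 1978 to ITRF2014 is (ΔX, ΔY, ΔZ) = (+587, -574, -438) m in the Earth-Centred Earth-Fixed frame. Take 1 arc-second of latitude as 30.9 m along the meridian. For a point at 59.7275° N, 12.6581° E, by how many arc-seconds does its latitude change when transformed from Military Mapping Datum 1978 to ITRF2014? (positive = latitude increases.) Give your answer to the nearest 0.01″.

Δφ = -19.64″

sin φ = 0.863638, cos φ = 0.504113, sin λ = 0.219133, cos λ = 0.975695.
North component: ΔN = −sin φ cos λ·ΔX − sin φ sin λ·ΔY + cos φ·ΔZ = −(0.863638)(0.975695)(587) − (0.863638)(0.219133)(-574) + (0.504113)(-438) = -606.81 m.
1° of latitude spans 3600 × 30.90 = 111240 m, so Δφ = -606.81 / 111240 × 3600 = -19.638″.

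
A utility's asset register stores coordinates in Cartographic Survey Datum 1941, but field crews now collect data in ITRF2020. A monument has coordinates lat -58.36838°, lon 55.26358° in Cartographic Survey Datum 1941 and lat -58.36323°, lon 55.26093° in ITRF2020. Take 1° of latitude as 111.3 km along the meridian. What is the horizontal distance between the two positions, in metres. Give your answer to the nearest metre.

594 m

Δφ = -58.36323° − -58.36838° = +0.00515°; Δλ = 55.26093° − 55.26358° = -0.00265°.
ΔN = Δφ × 111300 = 573.2 m; ΔE = Δλ × 111300 × cos(-58.36838°) = -0.00265 × 111300 × 0.524456 = -154.7 m.
Distance = √(ΔE² + ΔN²) = √((-154.7)² + 573.2²) = 593.7 m.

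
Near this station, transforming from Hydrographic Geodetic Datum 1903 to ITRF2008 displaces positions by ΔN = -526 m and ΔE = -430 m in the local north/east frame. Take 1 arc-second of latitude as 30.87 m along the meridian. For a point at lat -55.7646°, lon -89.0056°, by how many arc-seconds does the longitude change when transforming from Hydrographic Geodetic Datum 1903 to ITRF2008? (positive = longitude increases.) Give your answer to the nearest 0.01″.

Δλ = -24.76″

At latitude -55.7646°, cos φ = 0.562594.
1″ of longitude at this latitude = 30.87 × cos φ = 17.3673 m, so Δλ = -430.0 / 17.3673 = -24.759″.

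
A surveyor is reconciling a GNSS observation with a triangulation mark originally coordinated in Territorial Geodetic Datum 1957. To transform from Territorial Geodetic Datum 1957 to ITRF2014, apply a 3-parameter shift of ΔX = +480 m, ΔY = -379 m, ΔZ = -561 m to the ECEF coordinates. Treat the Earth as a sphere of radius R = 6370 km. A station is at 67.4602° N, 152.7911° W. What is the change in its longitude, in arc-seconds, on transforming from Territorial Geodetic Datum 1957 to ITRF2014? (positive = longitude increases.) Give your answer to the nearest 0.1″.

sin φ = 0.923613, cos φ = 0.383325, sin λ = -0.457236, cos λ = -0.889345.
East component: ΔE = −sin λ·ΔX + cos λ·ΔY = −(-0.457236)(480) + (-0.889345)(-379) = 556.54 m.
1° of latitude spans πR/180 = 111177 m; at latitude φ, 1° of longitude spans that × cos φ = 42617.1 m, so Δλ = 556.54 / 42617.1 × 3600 = 47.012″.

Δλ = 47.0″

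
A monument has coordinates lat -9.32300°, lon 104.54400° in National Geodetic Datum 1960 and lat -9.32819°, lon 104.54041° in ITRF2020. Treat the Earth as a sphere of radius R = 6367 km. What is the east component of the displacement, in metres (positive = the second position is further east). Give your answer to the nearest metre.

Δφ = -9.32819° − -9.32300° = -0.00519°; Δλ = 104.54041° − 104.54400° = -0.00359°.
1° along a meridian = πR/180 = 111125 m.
ΔN = Δφ × 111125 = -576.7 m; ΔE = Δλ × 111125 × cos(-9.32300°) = -0.00359 × 111125 × 0.986791 = -393.7 m.

ΔE = -394 m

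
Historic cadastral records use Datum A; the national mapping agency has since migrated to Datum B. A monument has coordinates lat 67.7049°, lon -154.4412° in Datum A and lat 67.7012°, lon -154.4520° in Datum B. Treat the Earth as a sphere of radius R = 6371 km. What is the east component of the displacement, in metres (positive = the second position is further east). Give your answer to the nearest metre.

ΔE = -456 m

Δφ = 67.7012° − 67.7049° = -0.0037°; Δλ = -154.4520° − -154.4412° = -0.0108°.
1° along a meridian = πR/180 = 111195 m.
ΔN = Δφ × 111195 = -411.4 m; ΔE = Δλ × 111195 × cos(67.7049°) = -0.0108 × 111195 × 0.379377 = -455.6 m.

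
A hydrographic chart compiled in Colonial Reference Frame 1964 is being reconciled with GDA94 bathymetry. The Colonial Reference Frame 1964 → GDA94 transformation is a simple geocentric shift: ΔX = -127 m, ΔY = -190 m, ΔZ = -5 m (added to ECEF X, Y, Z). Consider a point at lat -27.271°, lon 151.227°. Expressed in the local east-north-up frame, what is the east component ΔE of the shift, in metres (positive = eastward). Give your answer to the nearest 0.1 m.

The local east axis at (φ, λ) is (−sin λ, cos λ, 0), so ΔE = −sin(151.227°)·(-127) + cos(151.227°)·(-190) = 227.67 m.

ΔE = 227.7 m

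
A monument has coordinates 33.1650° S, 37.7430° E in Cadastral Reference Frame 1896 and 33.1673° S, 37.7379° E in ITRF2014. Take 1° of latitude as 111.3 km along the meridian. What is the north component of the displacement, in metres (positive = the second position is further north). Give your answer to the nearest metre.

ΔN = -256 m

Δφ = -33.1673° − -33.1650° = -0.0023°; Δλ = 37.7379° − 37.7430° = -0.0051°.
ΔN = Δφ × 111300 = -256.0 m; ΔE = Δλ × 111300 × cos(-33.1650°) = -0.0051 × 111300 × 0.837099 = -475.2 m.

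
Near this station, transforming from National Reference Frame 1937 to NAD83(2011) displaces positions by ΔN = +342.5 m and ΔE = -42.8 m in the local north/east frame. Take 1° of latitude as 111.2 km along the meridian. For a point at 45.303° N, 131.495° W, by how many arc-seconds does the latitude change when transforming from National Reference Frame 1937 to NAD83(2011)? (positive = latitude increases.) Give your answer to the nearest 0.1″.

Δφ = 11.1″

1° of latitude = 111.2 km, so Δφ = 342.5 / 111200 = 0.0030800° = 11.088″.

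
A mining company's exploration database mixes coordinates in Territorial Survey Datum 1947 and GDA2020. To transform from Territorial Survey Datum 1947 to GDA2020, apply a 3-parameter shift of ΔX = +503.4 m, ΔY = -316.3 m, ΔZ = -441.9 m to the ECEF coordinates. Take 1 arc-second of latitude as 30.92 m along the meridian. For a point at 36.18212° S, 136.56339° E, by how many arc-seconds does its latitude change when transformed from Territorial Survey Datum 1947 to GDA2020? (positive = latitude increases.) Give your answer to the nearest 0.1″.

Δφ = -22.7″

sin φ = -0.590354, cos φ = 0.807145, sin λ = 0.687552, cos λ = -0.726135.
North component: ΔN = −sin φ cos λ·ΔX − sin φ sin λ·ΔY + cos φ·ΔZ = −(-0.590354)(-0.726135)(503.4) − (-0.590354)(0.687552)(-316.3) + (0.807145)(-441.9) = -700.86 m.
1° of latitude spans 3600 × 30.92 = 111312 m, so Δφ = -700.86 / 111312 × 3600 = -22.667″.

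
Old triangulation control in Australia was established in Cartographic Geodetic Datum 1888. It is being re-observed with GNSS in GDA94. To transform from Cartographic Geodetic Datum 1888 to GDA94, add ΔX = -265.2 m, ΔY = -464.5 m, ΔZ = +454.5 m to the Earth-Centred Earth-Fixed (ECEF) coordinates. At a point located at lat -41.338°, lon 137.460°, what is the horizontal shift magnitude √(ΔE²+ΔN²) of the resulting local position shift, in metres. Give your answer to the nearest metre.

At φ = -41.338°, λ = 137.460°: sin φ = -0.660500, cos φ = 0.750826, sin λ = 0.676105, cos λ = -0.736806.
ΔE = −sin λ·ΔX + cos λ·ΔY = −(0.676105)·(-265.2) + (-0.736806)·(-464.5) = 521.55 m.
ΔN = −sin φ cos λ·ΔX − sin φ sin λ·ΔY + cos φ·ΔZ = −(-0.660500)(-0.736806)(-265.2) − (-0.660500)(0.676105)(-464.5) + (0.750826)(454.5) = 262.88 m.
Horizontal magnitude = √(ΔE² + ΔN²) = √(521.55² + 262.88²) = 584.06 m.

584 m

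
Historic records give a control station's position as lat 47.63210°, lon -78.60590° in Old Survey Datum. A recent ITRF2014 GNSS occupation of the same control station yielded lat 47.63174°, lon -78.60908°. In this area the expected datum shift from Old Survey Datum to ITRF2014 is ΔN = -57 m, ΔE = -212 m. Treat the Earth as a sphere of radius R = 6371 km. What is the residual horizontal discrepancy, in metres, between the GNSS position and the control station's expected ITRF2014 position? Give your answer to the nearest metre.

Observed coordinate differences: Δφ = -0.00036°, Δλ = -0.00318°.
Converting to metres (1° lat = 111195 m, cos φ = 0.673889): observed ΔN = -40.0 m, observed ΔE = -238.3 m.
Subtracting the expected shift leaves a residual of -40.0 − (-57) = 17.0 m north and -238.3 − (-212) = -26.3 m east.
Residual distance = √(17.0² + (-26.3)²) = 31.3 m.

31 m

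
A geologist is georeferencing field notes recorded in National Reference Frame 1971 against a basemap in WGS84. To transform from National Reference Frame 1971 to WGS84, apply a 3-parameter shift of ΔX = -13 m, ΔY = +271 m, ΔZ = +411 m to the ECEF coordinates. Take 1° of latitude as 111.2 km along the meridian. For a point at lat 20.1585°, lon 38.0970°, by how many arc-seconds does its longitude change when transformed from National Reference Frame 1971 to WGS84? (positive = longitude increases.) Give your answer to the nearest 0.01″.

sin φ = 0.344618, cos φ = 0.938743, sin λ = 0.616995, cos λ = 0.786967.
East component: ΔE = −sin λ·ΔX + cos λ·ΔY = −(0.616995)(-13) + (0.786967)(271) = 221.29 m.
1° of latitude spans 111200 m; at latitude φ, 1° of longitude spans that × cos φ = 104388.2 m, so Δλ = 221.29 / 104388.2 × 3600 = 7.632″.

Δλ = 7.63″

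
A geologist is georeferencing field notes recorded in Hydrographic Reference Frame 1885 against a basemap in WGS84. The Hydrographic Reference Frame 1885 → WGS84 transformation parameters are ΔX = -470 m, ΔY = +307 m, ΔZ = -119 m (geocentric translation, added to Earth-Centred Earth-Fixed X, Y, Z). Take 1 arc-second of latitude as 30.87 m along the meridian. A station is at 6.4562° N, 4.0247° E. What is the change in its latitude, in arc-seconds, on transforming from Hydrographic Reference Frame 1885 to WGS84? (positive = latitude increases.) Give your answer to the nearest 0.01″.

Δφ = -2.20″

sin φ = 0.112444, cos φ = 0.993658, sin λ = 0.070187, cos λ = 0.997534.
North component: ΔN = −sin φ cos λ·ΔX − sin φ sin λ·ΔY + cos φ·ΔZ = −(0.112444)(0.997534)(-470) − (0.112444)(0.070187)(307) + (0.993658)(-119) = -67.95 m.
1° of latitude spans 3600 × 30.87 = 111132 m, so Δφ = -67.95 / 111132 × 3600 = -2.201″.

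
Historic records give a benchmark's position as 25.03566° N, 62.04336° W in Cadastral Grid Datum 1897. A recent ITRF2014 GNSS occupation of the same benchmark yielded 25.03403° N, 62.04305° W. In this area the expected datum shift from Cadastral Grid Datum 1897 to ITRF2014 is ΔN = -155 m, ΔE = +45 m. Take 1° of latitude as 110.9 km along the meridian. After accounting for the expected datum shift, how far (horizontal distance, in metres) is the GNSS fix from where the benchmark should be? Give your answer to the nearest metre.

Observed coordinate differences: Δφ = -0.00163°, Δλ = +0.00031°.
Converting to metres (1° lat = 110900 m, cos φ = 0.906045): observed ΔN = -180.8 m, observed ΔE = 31.1 m.
Subtracting the expected shift leaves a residual of -180.8 − (-155) = -25.8 m north and 31.1 − (45) = -13.9 m east.
Residual distance = √((-25.8)² + (-13.9)²) = 29.3 m.

29 m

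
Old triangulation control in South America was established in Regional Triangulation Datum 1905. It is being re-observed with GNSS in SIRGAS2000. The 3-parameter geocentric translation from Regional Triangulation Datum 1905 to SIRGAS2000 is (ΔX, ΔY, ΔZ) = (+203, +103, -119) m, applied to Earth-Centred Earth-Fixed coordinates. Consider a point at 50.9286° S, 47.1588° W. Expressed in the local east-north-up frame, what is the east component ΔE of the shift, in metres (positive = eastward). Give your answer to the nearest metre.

ΔE = 219 m

At φ = -50.9286°, λ = -47.1588°: sin φ = -0.776361, cos φ = 0.630288, sin λ = -0.733241, cos λ = 0.679969.
ΔE = −sin λ·ΔX + cos λ·ΔY = −(-0.733241)·(203) + (0.679969)·(103) = 218.88 m.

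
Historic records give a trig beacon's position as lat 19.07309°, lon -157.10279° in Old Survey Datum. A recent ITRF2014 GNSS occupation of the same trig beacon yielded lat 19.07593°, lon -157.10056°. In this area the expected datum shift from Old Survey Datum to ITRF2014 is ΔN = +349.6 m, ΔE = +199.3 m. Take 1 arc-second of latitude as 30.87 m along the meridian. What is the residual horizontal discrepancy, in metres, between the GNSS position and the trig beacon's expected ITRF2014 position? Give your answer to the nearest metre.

49 m

Observed coordinate differences: Δφ = +0.00284°, Δλ = +0.00223°.
Converting to metres (1° lat = 111132 m, cos φ = 0.945102): observed ΔN = 315.6 m, observed ΔE = 234.2 m.
Subtracting the expected shift leaves a residual of 315.6 − (349.6) = -34.0 m north and 234.2 − (199.3) = 34.9 m east.
Residual distance = √((-34.0)² + 34.9²) = 48.7 m.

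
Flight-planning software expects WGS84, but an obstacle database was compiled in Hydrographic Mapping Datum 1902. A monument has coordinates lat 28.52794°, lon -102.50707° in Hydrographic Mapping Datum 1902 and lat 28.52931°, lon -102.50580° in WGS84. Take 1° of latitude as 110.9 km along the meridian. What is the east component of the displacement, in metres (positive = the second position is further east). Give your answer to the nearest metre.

ΔE = 124 m

Δφ = 28.52931° − 28.52794° = +0.00137°; Δλ = -102.50580° − -102.50707° = +0.00127°.
ΔN = Δφ × 110900 = 151.9 m; ΔE = Δλ × 110900 × cos(28.52794°) = +0.00127 × 110900 × 0.878584 = 123.7 m.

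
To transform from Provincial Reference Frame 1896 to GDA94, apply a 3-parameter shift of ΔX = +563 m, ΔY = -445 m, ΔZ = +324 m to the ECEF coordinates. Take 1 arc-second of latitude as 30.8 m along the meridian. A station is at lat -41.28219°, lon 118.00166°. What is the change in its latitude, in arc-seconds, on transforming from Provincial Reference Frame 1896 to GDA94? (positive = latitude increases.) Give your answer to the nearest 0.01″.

Δφ = -6.17″

sin φ = -0.659768, cos φ = 0.751469, sin λ = 0.882934, cos λ = -0.469497.
North component: ΔN = −sin φ cos λ·ΔX − sin φ sin λ·ΔY + cos φ·ΔZ = −(-0.659768)(-0.469497)(563) − (-0.659768)(0.882934)(-445) + (0.751469)(324) = -190.15 m.
1° of latitude spans 3600 × 30.80 = 110880 m, so Δφ = -190.15 / 110880 × 3600 = -6.174″.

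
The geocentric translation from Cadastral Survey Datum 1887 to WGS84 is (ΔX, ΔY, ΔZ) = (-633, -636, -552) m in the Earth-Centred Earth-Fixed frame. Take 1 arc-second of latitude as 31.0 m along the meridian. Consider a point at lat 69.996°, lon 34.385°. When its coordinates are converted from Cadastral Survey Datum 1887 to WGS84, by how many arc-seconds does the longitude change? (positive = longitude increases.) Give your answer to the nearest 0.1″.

sin φ = 0.939669, cos φ = 0.342086, sin λ = 0.564751, cos λ = 0.825261.
East component: ΔE = −sin λ·ΔX + cos λ·ΔY = −(0.564751)(-633) + (0.825261)(-636) = -167.38 m.
1° of latitude spans 3600 × 31.00 = 111600 m; at latitude φ, 1° of longitude spans that × cos φ = 38176.8 m, so Δλ = -167.38 / 38176.8 × 3600 = -15.784″.

Δλ = -15.8″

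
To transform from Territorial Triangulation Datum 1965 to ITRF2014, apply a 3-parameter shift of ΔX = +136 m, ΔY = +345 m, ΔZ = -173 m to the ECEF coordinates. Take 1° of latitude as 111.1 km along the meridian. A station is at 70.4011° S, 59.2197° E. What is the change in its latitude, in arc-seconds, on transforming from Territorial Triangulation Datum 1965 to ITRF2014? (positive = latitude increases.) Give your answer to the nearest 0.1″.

sin φ = -0.942064, cos φ = 0.335433, sin λ = 0.859136, cos λ = 0.511747.
North component: ΔN = −sin φ cos λ·ΔX − sin φ sin λ·ΔY + cos φ·ΔZ = −(-0.942064)(0.511747)(136) − (-0.942064)(0.859136)(345) + (0.335433)(-173) = 286.76 m.
1° of latitude spans 111100 m, so Δφ = 286.76 / 111100 × 3600 = 9.292″.

Δφ = 9.3″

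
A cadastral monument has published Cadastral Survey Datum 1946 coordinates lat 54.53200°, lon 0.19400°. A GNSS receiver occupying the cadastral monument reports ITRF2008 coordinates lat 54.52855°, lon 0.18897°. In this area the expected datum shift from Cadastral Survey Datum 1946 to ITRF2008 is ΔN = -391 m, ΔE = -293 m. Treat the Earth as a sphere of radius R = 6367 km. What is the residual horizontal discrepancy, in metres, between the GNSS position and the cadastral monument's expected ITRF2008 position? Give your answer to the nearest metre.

32 m

Observed coordinate differences: Δφ = -0.00345°, Δλ = -0.00503°.
Converting to metres (1° lat = 111125 m, cos φ = 0.580248): observed ΔN = -383.4 m, observed ΔE = -324.3 m.
Subtracting the expected shift leaves a residual of -383.4 − (-391) = 7.6 m north and -324.3 − (-293) = -31.3 m east.
Residual distance = √(7.6² + (-31.3)²) = 32.2 m.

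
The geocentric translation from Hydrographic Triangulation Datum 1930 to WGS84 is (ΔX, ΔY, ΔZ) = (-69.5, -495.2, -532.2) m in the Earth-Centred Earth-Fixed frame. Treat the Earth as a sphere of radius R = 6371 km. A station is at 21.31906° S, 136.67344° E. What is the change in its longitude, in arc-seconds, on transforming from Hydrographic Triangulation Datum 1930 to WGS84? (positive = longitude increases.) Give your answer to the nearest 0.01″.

sin φ = -0.363561, cos φ = 0.931570, sin λ = 0.686156, cos λ = -0.727455.
East component: ΔE = −sin λ·ΔX + cos λ·ΔY = −(0.686156)(-69.5) + (-0.727455)(-495.2) = 407.92 m.
1° of latitude spans πR/180 = 111195 m; at latitude φ, 1° of longitude spans that × cos φ = 103585.9 m, so Δλ = 407.92 / 103585.9 × 3600 = 14.177″.

Δλ = 14.18″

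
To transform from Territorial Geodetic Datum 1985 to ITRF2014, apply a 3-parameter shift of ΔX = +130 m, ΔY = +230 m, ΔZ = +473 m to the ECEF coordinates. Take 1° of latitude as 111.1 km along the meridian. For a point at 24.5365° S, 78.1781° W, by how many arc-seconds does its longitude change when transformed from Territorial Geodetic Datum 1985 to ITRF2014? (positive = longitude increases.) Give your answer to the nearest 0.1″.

sin φ = -0.415273, cos φ = 0.909697, sin λ = -0.978789, cos λ = 0.204870.
East component: ΔE = −sin λ·ΔX + cos λ·ΔY = −(-0.978789)(130) + (0.204870)(230) = 174.36 m.
1° of latitude spans 111100 m; at latitude φ, 1° of longitude spans that × cos φ = 101067.3 m, so Δλ = 174.36 / 101067.3 × 3600 = 6.211″.

Δλ = 6.2″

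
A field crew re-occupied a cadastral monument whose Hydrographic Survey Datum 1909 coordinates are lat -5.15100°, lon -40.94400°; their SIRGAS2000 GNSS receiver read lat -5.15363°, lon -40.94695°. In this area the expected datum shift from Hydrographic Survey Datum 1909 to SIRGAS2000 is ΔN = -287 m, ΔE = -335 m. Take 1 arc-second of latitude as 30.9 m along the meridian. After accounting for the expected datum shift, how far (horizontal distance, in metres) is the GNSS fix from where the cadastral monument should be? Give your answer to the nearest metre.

10 m

Observed coordinate differences: Δφ = -0.00263°, Δλ = -0.00295°.
Converting to metres (1° lat = 111240 m, cos φ = 0.995962): observed ΔN = -292.6 m, observed ΔE = -326.8 m.
Subtracting the expected shift leaves a residual of -292.6 − (-287) = -5.6 m north and -326.8 − (-335) = 8.2 m east.
Residual distance = √((-5.6)² + 8.2²) = 9.9 m.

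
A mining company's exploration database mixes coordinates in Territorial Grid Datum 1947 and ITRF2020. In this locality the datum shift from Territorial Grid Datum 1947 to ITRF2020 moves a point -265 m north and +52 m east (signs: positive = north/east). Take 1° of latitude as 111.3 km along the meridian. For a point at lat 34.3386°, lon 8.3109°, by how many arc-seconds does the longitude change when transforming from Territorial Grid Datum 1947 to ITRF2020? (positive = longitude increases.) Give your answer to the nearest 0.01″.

At latitude 34.3386°, cos φ = 0.825718.
1° of longitude at this latitude = 111.3 × cos φ = 91.90 km, so Δλ = 52.0 / 91902.5 = 0.0005658° = 2.037″.

Δλ = 2.04″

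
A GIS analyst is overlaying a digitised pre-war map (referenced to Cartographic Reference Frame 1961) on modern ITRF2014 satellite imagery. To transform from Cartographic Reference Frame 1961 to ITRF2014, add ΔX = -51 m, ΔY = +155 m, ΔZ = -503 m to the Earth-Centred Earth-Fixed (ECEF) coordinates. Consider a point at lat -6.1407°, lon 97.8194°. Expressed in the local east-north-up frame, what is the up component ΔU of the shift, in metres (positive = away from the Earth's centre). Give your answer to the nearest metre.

ΔU = 213 m

The local up (radial) axis is (cos φ cos λ, cos φ sin λ, sin φ), giving ΔU = 6.899 + 152.678 + 53.806 = 213.38 m.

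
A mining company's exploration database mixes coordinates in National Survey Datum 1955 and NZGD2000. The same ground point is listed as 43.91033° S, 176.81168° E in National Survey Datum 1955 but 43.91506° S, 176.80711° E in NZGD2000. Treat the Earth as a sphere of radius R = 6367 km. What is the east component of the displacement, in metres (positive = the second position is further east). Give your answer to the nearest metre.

Δφ = -43.91506° − -43.91033° = -0.00473°; Δλ = 176.80711° − 176.81168° = -0.00457°.
1° along a meridian = πR/180 = 111125 m.
ΔN = Δφ × 111125 = -525.6 m; ΔE = Δλ × 111125 × cos(-43.91033°) = -0.00457 × 111125 × 0.720426 = -365.9 m.

ΔE = -366 m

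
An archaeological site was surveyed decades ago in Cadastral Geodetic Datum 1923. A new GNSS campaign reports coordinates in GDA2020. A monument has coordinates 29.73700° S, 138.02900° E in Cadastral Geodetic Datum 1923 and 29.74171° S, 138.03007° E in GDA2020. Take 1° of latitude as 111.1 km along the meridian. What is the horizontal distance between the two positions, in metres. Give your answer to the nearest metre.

533 m

Δφ = -29.74171° − -29.73700° = -0.00471°; Δλ = 138.03007° − 138.02900° = +0.00107°.
ΔN = Δφ × 111100 = -523.3 m; ΔE = Δλ × 111100 × cos(-29.73700°) = +0.00107 × 111100 × 0.868311 = 103.2 m.
Distance = √(ΔE² + ΔN²) = √(103.2² + (-523.3)²) = 533.4 m.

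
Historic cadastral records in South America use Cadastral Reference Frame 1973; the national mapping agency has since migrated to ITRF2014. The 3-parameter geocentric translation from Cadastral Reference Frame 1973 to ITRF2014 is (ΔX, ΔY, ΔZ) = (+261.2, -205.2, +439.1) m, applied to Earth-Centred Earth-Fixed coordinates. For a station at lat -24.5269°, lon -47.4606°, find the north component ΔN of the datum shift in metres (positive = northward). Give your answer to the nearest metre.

ΔN = 536 m

At φ = -24.5269°, λ = -47.4606°: sin φ = -0.415120, cos φ = 0.909766, sin λ = -0.736813, cos λ = 0.676097.
ΔN = −sin φ cos λ·ΔX − sin φ sin λ·ΔY + cos φ·ΔZ = −(-0.415120)(0.676097)(261.2) − (-0.415120)(-0.736813)(-205.2) + (0.909766)(439.1) = 535.55 m.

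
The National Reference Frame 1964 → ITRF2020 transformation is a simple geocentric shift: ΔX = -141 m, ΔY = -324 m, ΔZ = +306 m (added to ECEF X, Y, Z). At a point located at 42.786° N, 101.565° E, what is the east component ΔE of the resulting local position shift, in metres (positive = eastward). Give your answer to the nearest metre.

The local east axis at (φ, λ) is (−sin λ, cos λ, 0), so ΔE = −sin(101.565°)·(-141) + cos(101.565°)·(-324) = 203.09 m.

ΔE = 203 m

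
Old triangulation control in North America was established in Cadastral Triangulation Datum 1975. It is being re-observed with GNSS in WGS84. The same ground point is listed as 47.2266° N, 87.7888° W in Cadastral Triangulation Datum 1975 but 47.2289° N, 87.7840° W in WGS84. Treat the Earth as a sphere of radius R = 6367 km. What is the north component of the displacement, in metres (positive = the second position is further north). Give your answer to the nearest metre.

ΔN = 256 m

Δφ = 47.2289° − 47.2266° = +0.0023°; Δλ = -87.7840° − -87.7888° = +0.0048°.
1° along a meridian = πR/180 = 111125 m.
ΔN = Δφ × 111125 = 255.6 m; ΔE = Δλ × 111125 × cos(47.2266°) = +0.0048 × 111125 × 0.679101 = 362.2 m.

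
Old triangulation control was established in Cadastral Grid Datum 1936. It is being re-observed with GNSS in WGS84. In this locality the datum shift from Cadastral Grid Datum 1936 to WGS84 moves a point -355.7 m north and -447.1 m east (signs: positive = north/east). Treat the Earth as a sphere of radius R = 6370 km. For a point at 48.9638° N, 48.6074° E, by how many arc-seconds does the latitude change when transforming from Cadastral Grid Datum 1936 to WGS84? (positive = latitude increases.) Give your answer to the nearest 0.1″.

Δφ = -11.5″

On a sphere of radius R, 1 rad of latitude = R, so Δφ = ΔN / R = -355.7 / 6370000 = -5.5840e-05 rad = -11.518″.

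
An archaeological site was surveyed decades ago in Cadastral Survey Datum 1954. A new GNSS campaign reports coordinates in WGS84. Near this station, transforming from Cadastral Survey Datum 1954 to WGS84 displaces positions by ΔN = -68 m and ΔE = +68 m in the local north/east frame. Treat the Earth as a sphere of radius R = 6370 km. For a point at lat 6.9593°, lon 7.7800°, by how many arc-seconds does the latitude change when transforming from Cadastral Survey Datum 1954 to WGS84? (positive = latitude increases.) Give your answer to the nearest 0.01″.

Δφ = -2.20″

On a sphere of radius R, 1 rad of latitude = R, so Δφ = ΔN / R = -68.0 / 6370000 = -1.0675e-05 rad = -2.202″.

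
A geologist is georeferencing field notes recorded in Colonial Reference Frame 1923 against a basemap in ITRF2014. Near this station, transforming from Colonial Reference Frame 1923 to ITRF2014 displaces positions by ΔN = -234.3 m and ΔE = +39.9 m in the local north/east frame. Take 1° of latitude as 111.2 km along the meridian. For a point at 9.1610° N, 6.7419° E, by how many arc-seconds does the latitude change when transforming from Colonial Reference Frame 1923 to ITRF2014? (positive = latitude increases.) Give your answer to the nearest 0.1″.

1° of latitude = 111.2 km, so Δφ = -234.3 / 111200 = -0.0021070° = -7.585″.

Δφ = -7.6″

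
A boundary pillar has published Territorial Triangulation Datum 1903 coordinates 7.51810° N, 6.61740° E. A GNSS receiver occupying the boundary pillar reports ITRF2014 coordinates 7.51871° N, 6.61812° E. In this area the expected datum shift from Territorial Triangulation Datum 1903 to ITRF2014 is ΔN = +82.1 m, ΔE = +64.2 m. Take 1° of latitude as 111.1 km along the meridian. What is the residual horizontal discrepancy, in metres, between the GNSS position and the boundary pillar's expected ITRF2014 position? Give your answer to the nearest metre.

Observed coordinate differences: Δφ = +0.00061°, Δλ = +0.00072°.
Converting to metres (1° lat = 111100 m, cos φ = 0.991404): observed ΔN = 67.8 m, observed ΔE = 79.3 m.
Subtracting the expected shift leaves a residual of 67.8 − (82.1) = -14.3 m north and 79.3 − (64.2) = 15.1 m east.
Residual distance = √((-14.3)² + 15.1²) = 20.8 m.

21 m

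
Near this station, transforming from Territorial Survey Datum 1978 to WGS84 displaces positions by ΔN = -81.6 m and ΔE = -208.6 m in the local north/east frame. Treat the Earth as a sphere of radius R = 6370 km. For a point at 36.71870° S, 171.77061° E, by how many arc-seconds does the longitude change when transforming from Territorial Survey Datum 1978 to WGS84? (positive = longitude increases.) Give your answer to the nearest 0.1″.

Δλ = -8.4″

At latitude -36.71870°, cos φ = 0.801581.
One radian of longitude at latitude φ spans R cos φ, so Δλ = ΔE / (R cos φ) = -208.6 / (6370000 × 0.801581) = -4.0853e-05 rad = -8.427″.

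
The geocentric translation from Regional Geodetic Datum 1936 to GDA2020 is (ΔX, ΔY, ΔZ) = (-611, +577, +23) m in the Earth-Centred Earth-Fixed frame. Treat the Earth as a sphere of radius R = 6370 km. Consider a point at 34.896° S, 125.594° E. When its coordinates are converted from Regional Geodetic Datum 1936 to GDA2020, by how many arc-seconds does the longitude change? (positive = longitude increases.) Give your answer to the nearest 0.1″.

Δλ = 6.4″

sin φ = -0.572089, cos φ = 0.820192, sin λ = 0.813162, cos λ = -0.582038.
East component: ΔE = −sin λ·ΔX + cos λ·ΔY = −(0.813162)(-611) + (-0.582038)(577) = 161.01 m.
1° of latitude spans πR/180 = 111177 m; at latitude φ, 1° of longitude spans that × cos φ = 91186.9 m, so Δλ = 161.01 / 91186.9 × 3600 = 6.356″.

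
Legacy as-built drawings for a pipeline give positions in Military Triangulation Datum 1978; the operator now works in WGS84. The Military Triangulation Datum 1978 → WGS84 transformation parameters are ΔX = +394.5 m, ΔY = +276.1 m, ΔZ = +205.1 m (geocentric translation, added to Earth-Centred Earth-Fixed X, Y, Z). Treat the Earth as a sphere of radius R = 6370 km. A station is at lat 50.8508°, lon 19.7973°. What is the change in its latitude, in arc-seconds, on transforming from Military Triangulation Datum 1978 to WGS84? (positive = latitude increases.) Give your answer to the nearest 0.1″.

Δφ = -7.5″

sin φ = 0.775505, cos φ = 0.631342, sin λ = 0.338694, cos λ = 0.940897.
North component: ΔN = −sin φ cos λ·ΔX − sin φ sin λ·ΔY + cos φ·ΔZ = −(0.775505)(0.940897)(394.5) − (0.775505)(0.338694)(276.1) + (0.631342)(205.1) = -230.89 m.
1° of latitude spans πR/180 = 111177 m, so Δφ = -230.89 / 111177 × 3600 = -7.476″.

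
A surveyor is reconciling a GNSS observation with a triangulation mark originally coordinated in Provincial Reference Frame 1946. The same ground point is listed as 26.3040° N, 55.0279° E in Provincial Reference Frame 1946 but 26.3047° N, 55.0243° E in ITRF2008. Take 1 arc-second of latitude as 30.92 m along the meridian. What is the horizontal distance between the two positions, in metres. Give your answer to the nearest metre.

Δφ = 26.3047° − 26.3040° = +0.0007°; Δλ = 55.0243° − 55.0279° = -0.0036°.
1° of latitude = 3600 × 30.92 = 111312 m.
ΔN = Δφ × 111312 = 77.9 m; ΔE = Δλ × 111312 × cos(26.3040°) = -0.0036 × 111312 × 0.896455 = -359.2 m.
Distance = √(ΔE² + ΔN²) = √((-359.2)² + 77.9²) = 367.6 m.

368 m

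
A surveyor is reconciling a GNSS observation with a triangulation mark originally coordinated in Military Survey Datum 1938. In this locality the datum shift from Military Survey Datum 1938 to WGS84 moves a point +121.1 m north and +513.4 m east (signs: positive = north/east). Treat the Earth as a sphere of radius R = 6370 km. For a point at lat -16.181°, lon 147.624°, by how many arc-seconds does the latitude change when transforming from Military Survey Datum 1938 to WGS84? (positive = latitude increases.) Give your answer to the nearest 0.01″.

On a sphere of radius R, 1 rad of latitude = R, so Δφ = ΔN / R = 121.1 / 6370000 = 1.9011e-05 rad = 3.921″.

Δφ = 3.92″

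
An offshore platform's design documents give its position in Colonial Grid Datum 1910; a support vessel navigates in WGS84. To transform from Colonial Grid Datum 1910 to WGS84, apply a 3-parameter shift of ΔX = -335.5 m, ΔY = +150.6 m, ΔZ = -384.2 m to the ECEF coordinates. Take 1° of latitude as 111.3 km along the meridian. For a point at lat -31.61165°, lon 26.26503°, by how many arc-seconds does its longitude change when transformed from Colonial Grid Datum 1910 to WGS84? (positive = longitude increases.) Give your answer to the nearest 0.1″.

sin φ = -0.524159, cos φ = 0.851620, sin λ = 0.442524, cos λ = 0.896757.
East component: ΔE = −sin λ·ΔX + cos λ·ΔY = −(0.442524)(-335.5) + (0.896757)(150.6) = 283.52 m.
1° of latitude spans 111300 m; at latitude φ, 1° of longitude spans that × cos φ = 94785.3 m, so Δλ = 283.52 / 94785.3 × 3600 = 10.768″.

Δλ = 10.8″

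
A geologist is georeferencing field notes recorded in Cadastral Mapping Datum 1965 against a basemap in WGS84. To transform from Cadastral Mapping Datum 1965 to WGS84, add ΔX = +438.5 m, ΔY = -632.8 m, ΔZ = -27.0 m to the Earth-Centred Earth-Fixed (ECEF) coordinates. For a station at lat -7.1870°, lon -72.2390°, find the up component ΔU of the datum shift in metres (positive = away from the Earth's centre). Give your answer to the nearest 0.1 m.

ΔU = 734.0 m

At φ = -7.1870°, λ = -72.2390°: sin φ = -0.125108, cos φ = 0.992143, sin λ = -0.952337, cos λ = 0.305047.
ΔU = cos φ cos λ·ΔX + cos φ sin λ·ΔY + sin φ·ΔZ = (0.992143)(0.305047)(438.5) + (0.992143)(-0.952337)(-632.8) + (-0.125108)(-27.0) = 733.99 m.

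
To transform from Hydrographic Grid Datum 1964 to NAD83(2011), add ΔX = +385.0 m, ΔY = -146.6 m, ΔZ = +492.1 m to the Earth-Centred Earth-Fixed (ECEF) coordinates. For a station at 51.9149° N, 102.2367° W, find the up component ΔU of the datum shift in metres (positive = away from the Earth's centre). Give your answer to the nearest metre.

ΔU = 425 m

At φ = 51.9149°, λ = -102.2367°: sin φ = 0.787095, cos φ = 0.616831, sin λ = -0.977280, cos λ = -0.211951.
ΔU = cos φ cos λ·ΔX + cos φ sin λ·ΔY + sin φ·ΔZ = (0.616831)(-0.211951)(385.0) + (0.616831)(-0.977280)(-146.6) + (0.787095)(492.1) = 425.37 m.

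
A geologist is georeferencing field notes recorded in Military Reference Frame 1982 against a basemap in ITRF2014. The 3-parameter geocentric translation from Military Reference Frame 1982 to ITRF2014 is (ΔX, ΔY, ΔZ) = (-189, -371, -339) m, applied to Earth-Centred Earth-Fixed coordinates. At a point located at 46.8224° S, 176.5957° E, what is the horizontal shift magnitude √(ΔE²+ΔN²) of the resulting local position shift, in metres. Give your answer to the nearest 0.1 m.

The local east axis at (φ, λ) is (−sin λ, cos λ, 0), so ΔE = −sin(176.5957°)·(-189) + cos(176.5957°)·(-371) = 381.57 m.
The local north axis is (−sin φ cos λ, −sin φ sin λ, cos φ), giving ΔN = 137.582 − 16.065 − 231.965 = -110.45 m.
Horizontal magnitude = √(ΔE² + ΔN²) = √(381.57² + (-110.45)²) = 397.23 m.

397.2 m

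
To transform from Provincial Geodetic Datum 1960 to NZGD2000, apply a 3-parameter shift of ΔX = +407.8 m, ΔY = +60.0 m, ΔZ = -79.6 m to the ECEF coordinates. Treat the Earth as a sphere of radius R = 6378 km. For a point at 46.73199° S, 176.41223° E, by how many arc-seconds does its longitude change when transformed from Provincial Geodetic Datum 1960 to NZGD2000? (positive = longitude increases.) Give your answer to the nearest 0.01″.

Δλ = -4.03″

sin φ = -0.728156, cos φ = 0.685412, sin λ = 0.062577, cos λ = -0.998040.
East component: ΔE = −sin λ·ΔX + cos λ·ΔY = −(0.062577)(407.8) + (-0.998040)(60.0) = -85.40 m.
1° of latitude spans πR/180 = 111317 m; at latitude φ, 1° of longitude spans that × cos φ = 76298.1 m, so Δλ = -85.40 / 76298.1 × 3600 = -4.030″.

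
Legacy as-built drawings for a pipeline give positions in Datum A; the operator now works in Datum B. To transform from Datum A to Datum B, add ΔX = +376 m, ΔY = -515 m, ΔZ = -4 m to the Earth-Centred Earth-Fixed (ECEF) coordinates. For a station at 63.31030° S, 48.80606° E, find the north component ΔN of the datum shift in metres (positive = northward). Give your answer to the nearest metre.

At φ = -63.31030°, λ = 48.80606°: sin φ = -0.893452, cos φ = 0.449158, sin λ = 0.752485, cos λ = 0.658610.
ΔN = −sin φ cos λ·ΔX − sin φ sin λ·ΔY + cos φ·ΔZ = −(-0.893452)(0.658610)(376) − (-0.893452)(0.752485)(-515) + (0.449158)(-4) = -126.78 m.

ΔN = -127 m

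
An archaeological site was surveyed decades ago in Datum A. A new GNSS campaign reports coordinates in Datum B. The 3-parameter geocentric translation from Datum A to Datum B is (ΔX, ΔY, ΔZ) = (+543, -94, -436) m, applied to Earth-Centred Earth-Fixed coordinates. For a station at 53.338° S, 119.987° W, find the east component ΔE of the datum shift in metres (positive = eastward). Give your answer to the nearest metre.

At φ = -53.338°, λ = -119.987°: sin φ = -0.802172, cos φ = 0.597093, sin λ = -0.866139, cos λ = -0.499803.
ΔE = −sin λ·ΔX + cos λ·ΔY = −(-0.866139)·(543) + (-0.499803)·(-94) = 517.29 m.

ΔE = 517 m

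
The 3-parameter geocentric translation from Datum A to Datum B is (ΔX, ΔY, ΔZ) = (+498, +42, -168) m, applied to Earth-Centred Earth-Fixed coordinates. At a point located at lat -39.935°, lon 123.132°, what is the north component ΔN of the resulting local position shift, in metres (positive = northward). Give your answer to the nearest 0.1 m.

The local north axis is (−sin φ cos λ, −sin φ sin λ, cos φ), giving ΔN = -174.725 + 22.577 − 128.818 = -280.97 m.

ΔN = -281.0 m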